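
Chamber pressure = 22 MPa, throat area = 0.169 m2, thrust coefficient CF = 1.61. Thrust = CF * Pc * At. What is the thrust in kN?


F = 1.61 * 22e6 * 0.169 = 5.9860e+06 N = 5986.0 kN

5986.0 kN


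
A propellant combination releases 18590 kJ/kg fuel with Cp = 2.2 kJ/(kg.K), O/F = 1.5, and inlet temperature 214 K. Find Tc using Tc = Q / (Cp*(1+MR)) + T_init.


Tc = 18590 / (2.2 * (1 + 1.5)) + 214 = 3594 K

3594 K


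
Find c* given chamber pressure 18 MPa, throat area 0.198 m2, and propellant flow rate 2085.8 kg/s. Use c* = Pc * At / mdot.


c* = 18e6 * 0.198 / 2085.8 = 1709 m/s

1709 m/s


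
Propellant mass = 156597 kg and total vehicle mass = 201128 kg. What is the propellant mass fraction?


PMF = 156597 / 201128 = 0.779

0.779


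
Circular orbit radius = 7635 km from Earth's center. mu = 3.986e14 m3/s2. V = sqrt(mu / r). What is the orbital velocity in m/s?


V = sqrt(3.986e14 / 7635000) = 7225 m/s

7225 m/s


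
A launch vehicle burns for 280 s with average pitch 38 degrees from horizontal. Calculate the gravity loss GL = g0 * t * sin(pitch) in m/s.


GL = 9.81 * 280 * sin(38 deg) = 1691 m/s

1691 m/s


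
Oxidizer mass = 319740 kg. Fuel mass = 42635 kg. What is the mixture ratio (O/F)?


MR = 319740 / 42635 = 7.5

7.5


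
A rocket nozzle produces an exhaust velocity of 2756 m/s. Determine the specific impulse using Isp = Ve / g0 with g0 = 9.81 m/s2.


Isp = Ve / g0 = 2756 / 9.81 = 280.9 s

280.9 s


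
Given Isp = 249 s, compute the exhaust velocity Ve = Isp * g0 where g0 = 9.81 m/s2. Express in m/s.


Ve = Isp * g0 = 249 * 9.81 = 2442.7 m/s

2442.7 m/s


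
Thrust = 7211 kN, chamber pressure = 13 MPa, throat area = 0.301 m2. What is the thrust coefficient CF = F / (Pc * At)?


CF = 7211000 / (13e6 * 0.301) = 1.84

1.84


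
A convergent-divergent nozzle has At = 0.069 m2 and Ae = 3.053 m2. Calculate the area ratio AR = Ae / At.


AR = 3.053 / 0.069 = 44.2

44.2


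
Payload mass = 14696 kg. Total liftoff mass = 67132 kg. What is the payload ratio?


PR = 14696 / 67132 = 0.2189

0.2189


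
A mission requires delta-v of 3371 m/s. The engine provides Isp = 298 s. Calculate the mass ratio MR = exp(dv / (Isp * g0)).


Ve = 298 * 9.81 = 2923.38 m/s
MR = exp(3371 / 2923.38) = 3.168

3.168


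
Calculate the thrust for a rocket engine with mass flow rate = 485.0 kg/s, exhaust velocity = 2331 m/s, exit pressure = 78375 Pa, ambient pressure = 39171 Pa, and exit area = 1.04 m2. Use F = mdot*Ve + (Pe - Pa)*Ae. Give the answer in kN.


F = 485.0 * 2331 + (78375 - 39171) * 1.04 = 1.1713e+06 N = 1171.3 kN

1171.3 kN


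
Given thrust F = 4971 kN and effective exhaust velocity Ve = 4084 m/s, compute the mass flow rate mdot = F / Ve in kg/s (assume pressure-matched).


mdot = F / Ve = 4971000 / 4084 = 1217.2 kg/s

1217.2 kg/s


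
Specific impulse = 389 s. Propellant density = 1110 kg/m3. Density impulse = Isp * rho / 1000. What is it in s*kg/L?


rho*Isp = 389 * 1110 / 1000 = 432 s*kg/L

432 s*kg/L


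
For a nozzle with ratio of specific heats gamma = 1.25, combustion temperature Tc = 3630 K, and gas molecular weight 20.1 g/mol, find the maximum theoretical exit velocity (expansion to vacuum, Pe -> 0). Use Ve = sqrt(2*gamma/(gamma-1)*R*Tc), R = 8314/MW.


R = 8314 / 20.1 = 413.63 J/(kg.K)
Ve = sqrt(2 * 1.25 / (1.25 - 1) * 413.63 * 3630) = 3875 m/s

3875 m/s


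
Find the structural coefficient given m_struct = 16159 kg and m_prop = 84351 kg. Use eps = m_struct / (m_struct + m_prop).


eps = 16159 / (16159 + 84351) = 0.1608

0.1608


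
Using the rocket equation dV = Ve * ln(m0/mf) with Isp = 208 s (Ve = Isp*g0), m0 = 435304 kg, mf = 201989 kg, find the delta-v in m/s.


Ve = 208 * 9.81 = 2040.48 m/s
dV = 2040.48 * ln(435304/201989) = 1567 m/s

1567 m/s


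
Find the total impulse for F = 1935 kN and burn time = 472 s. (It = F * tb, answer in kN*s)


It = 1935 * 472 = 913320 kN*s

913320 kN*s


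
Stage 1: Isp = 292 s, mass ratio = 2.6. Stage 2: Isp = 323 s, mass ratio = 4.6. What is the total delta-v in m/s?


dV1 = 292 * 9.81 * ln(2.6) = 2737.1 m/s
dV2 = 323 * 9.81 * ln(4.6) = 4835.5 m/s
Total dV = 2737.1 + 4835.5 = 7572.6 m/s ~ 7573 m/s

7573 m/s


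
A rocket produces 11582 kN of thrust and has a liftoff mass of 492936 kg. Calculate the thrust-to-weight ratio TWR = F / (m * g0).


TWR = 11582000 / (492936 * 9.81) = 2.4

2.4


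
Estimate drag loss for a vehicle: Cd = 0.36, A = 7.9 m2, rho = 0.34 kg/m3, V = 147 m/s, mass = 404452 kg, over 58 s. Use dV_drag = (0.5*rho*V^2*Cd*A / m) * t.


D = 0.5 * 0.34 * 147^2 * 0.36 * 7.9 = 10447.52 N
a = 10447.52 / 404452 = 0.0258 m/s2
dV = 0.0258 * 58 = 1.5 m/s

1.5 m/s


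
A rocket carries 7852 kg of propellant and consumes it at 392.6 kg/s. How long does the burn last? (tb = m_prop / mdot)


tb = 7852 / 392.6 = 20.0 s

20.0 s


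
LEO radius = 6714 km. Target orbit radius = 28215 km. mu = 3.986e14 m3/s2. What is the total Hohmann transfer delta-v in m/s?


V1 = sqrt(mu/r1) = 7705.09 m/s
dV1 = V1*(sqrt(2*r2/(r1+r2)) - 1) = 2088.45 m/s
V2 = sqrt(mu/r2) = 3758.62 m/s
dV2 = V2*(1 - sqrt(2*r1/(r1+r2))) = 1428.16 m/s
Total dV = 3517 m/s

3517 m/s


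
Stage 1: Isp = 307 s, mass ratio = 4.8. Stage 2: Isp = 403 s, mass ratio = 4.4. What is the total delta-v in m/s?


dV1 = 307 * 9.81 * ln(4.8) = 4724.2 m/s
dV2 = 403 * 9.81 * ln(4.4) = 5857.4 m/s
Total dV = 4724.2 + 5857.4 = 10581.6 m/s ~ 10582 m/s

10582 m/s


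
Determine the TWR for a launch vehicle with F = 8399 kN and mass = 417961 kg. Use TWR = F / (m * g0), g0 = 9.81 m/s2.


TWR = 8399000 / (417961 * 9.81) = 2.05

2.05


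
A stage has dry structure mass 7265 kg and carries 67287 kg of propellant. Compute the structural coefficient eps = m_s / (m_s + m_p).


eps = 7265 / (7265 + 67287) = 0.0974

0.0974


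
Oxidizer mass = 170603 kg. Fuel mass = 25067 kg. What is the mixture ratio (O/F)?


MR = 170603 / 25067 = 6.81

6.81


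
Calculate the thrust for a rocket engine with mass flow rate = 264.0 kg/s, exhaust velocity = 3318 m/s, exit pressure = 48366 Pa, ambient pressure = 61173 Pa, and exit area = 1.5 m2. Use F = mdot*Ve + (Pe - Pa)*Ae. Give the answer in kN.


F = 264.0 * 3318 + (48366 - 61173) * 1.5 = 856742.0 N = 856.7 kN

856.7 kN


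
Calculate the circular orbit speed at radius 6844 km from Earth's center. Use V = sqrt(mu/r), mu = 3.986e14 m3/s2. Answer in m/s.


V = sqrt(3.986e14 / 6844000) = 7632 m/s

7632 m/s


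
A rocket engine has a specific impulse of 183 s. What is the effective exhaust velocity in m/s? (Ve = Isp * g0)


Ve = Isp * g0 = 183 * 9.81 = 1795.2 m/s

1795.2 m/s


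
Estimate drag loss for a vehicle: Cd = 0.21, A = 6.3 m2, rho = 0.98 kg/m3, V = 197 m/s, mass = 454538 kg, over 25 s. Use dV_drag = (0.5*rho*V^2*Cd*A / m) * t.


D = 0.5 * 0.98 * 197^2 * 0.21 * 6.3 = 25158.71 N
a = 25158.71 / 454538 = 0.0554 m/s2
dV = 0.0554 * 25 = 1.4 m/s

1.4 m/s


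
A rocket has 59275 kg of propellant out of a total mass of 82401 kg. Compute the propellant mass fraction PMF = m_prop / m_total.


PMF = 59275 / 82401 = 0.719

0.719


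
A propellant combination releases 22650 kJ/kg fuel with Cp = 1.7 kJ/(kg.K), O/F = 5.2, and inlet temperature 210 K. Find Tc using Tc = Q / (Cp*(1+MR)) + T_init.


Tc = 22650 / (1.7 * (1 + 5.2)) + 210 = 2359 K

2359 K


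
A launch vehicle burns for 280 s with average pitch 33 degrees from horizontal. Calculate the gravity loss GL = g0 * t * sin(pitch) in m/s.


GL = 9.81 * 280 * sin(33 deg) = 1496 m/s

1496 m/s


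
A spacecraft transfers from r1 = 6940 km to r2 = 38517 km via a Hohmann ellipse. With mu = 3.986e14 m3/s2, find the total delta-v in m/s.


V1 = sqrt(mu/r1) = 7578.6 m/s
dV1 = V1*(sqrt(2*r2/(r1+r2)) - 1) = 2287.14 m/s
V2 = sqrt(mu/r2) = 3216.94 m/s
dV2 = V2*(1 - sqrt(2*r1/(r1+r2))) = 1439.32 m/s
Total dV = 3726 m/s

3726 m/s


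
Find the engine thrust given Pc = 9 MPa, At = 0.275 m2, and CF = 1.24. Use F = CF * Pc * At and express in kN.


F = 1.24 * 9e6 * 0.275 = 3.0690e+06 N = 3069.0 kN

3069.0 kN


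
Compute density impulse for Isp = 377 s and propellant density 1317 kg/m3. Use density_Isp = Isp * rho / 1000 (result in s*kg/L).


rho*Isp = 377 * 1317 / 1000 = 497 s*kg/L

497 s*kg/L


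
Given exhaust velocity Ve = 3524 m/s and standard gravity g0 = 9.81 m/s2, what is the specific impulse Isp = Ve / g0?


Isp = Ve / g0 = 3524 / 9.81 = 359.2 s

359.2 s


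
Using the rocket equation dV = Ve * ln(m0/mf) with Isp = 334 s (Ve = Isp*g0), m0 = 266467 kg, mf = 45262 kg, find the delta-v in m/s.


Ve = 334 * 9.81 = 3276.54 m/s
dV = 3276.54 * ln(266467/45262) = 5809 m/s

5809 m/s


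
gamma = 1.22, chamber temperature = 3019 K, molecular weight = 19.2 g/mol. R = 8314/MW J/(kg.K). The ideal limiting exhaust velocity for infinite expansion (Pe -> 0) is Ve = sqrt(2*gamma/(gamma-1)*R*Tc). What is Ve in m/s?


R = 8314 / 19.2 = 433.02 J/(kg.K)
Ve = sqrt(2 * 1.22 / (1.22 - 1) * 433.02 * 3019) = 3808 m/s

3808 m/s


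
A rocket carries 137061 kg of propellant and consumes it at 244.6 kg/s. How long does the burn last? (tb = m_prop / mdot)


tb = 137061 / 244.6 = 560.3 s

560.3 s


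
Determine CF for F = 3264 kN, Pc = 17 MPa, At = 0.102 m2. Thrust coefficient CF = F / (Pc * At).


CF = 3264000 / (17e6 * 0.102) = 1.88

1.88


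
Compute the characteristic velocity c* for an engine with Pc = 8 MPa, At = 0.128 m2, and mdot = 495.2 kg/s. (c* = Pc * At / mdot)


c* = 8e6 * 0.128 / 495.2 = 2068 m/s

2068 m/s


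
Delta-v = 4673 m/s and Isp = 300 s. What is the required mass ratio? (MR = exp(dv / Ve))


Ve = 300 * 9.81 = 2943.0 m/s
MR = exp(4673 / 2943.0) = 4.893

4.893


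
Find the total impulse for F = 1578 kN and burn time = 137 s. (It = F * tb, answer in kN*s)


It = 1578 * 137 = 216186 kN*s

216186 kN*s


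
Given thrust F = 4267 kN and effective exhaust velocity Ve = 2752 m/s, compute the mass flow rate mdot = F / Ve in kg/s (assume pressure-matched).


mdot = F / Ve = 4267000 / 2752 = 1550.5 kg/s

1550.5 kg/s


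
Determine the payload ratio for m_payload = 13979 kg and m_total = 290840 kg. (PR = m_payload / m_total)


PR = 13979 / 290840 = 0.0481

0.0481


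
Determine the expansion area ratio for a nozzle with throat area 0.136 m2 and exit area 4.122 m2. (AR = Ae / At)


AR = 4.122 / 0.136 = 30.3

30.3


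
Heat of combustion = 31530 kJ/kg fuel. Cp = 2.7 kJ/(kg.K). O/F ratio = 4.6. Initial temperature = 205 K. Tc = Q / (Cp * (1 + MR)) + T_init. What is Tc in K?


Tc = 31530 / (2.7 * (1 + 4.6)) + 205 = 2290 K

2290 K


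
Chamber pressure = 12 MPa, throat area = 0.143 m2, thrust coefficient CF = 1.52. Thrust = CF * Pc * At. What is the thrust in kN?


F = 1.52 * 12e6 * 0.143 = 2.6083e+06 N = 2608.3 kN

2608.3 kN


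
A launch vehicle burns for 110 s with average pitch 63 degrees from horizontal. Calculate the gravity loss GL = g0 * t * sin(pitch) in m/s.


GL = 9.81 * 110 * sin(63 deg) = 961 m/s

961 m/s


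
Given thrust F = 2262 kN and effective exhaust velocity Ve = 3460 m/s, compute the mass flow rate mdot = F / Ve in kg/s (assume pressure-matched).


mdot = F / Ve = 2262000 / 3460 = 653.8 kg/s

653.8 kg/s


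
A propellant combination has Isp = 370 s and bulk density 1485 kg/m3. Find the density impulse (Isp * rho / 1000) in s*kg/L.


rho*Isp = 370 * 1485 / 1000 = 549 s*kg/L

549 s*kg/L


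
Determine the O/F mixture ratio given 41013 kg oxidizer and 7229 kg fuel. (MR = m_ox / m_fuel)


MR = 41013 / 7229 = 5.67

5.67


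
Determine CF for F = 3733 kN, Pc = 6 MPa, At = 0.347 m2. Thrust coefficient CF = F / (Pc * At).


CF = 3733000 / (6e6 * 0.347) = 1.79

1.79


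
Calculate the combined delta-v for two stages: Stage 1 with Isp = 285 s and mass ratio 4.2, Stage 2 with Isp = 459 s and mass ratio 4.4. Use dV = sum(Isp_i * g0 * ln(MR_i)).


dV1 = 285 * 9.81 * ln(4.2) = 4012.3 m/s
dV2 = 459 * 9.81 * ln(4.4) = 6671.4 m/s
Total dV = 4012.3 + 6671.4 = 10683.7 m/s ~ 10684 m/s

10684 m/s


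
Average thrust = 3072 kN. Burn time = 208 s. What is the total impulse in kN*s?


It = 3072 * 208 = 638976 kN*s

638976 kN*s


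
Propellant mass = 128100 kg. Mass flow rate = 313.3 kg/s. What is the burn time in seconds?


tb = 128100 / 313.3 = 408.9 s

408.9 s


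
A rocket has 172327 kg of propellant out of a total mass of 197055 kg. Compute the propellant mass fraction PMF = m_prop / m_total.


PMF = 172327 / 197055 = 0.875

0.875


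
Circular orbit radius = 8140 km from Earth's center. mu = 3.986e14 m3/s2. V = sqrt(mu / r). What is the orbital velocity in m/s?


V = sqrt(3.986e14 / 8140000) = 6998 m/s

6998 m/s


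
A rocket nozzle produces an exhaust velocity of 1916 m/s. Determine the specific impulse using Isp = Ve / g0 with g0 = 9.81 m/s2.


Isp = Ve / g0 = 1916 / 9.81 = 195.3 s

195.3 s


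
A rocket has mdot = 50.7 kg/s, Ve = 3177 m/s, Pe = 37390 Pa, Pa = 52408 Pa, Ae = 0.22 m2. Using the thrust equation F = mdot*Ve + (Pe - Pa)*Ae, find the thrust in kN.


F = 50.7 * 3177 + (37390 - 52408) * 0.22 = 157770.0 N = 157.8 kN

157.8 kN


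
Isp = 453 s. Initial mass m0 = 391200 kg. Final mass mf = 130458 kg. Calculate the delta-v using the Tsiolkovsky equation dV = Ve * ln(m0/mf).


Ve = 453 * 9.81 = 4443.93 m/s
dV = 4443.93 * ln(391200/130458) = 4880 m/s

4880 m/s


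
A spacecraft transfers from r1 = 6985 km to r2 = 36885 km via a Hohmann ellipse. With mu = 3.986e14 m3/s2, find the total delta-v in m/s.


V1 = sqrt(mu/r1) = 7554.15 m/s
dV1 = V1*(sqrt(2*r2/(r1+r2)) - 1) = 2241.69 m/s
V2 = sqrt(mu/r2) = 3287.33 m/s
dV2 = V2*(1 - sqrt(2*r1/(r1+r2))) = 1432.27 m/s
Total dV = 3674 m/s

3674 m/s


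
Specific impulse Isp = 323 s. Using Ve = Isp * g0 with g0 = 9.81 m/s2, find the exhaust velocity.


Ve = Isp * g0 = 323 * 9.81 = 3168.6 m/s

3168.6 m/s


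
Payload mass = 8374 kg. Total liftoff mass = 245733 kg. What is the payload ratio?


PR = 8374 / 245733 = 0.0341

0.0341


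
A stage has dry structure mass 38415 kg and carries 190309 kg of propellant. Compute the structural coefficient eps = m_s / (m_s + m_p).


eps = 38415 / (38415 + 190309) = 0.168

0.168


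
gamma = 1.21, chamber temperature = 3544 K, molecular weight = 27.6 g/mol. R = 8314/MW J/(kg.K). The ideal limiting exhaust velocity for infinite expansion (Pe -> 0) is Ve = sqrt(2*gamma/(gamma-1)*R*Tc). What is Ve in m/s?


R = 8314 / 27.6 = 301.23 J/(kg.K)
Ve = sqrt(2 * 1.21 / (1.21 - 1) * 301.23 * 3544) = 3507 m/s

3507 m/s


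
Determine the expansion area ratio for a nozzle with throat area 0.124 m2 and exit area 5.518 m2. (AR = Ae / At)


AR = 5.518 / 0.124 = 44.5

44.5


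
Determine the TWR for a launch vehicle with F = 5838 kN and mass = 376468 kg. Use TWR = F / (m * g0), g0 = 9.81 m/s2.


TWR = 5838000 / (376468 * 9.81) = 1.58

1.58


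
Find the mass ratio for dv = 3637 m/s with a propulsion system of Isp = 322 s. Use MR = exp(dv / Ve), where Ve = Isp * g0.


Ve = 322 * 9.81 = 3158.82 m/s
MR = exp(3637 / 3158.82) = 3.163

3.163


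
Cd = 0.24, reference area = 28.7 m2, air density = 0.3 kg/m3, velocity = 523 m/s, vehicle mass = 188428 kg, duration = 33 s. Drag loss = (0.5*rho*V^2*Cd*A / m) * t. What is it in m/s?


D = 0.5 * 0.3 * 523^2 * 0.24 * 28.7 = 282610.16 N
a = 282610.16 / 188428 = 1.4998 m/s2
dV = 1.4998 * 33 = 49.5 m/s

49.5 m/s


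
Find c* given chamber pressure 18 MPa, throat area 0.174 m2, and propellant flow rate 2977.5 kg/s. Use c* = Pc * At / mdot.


c* = 18e6 * 0.174 / 2977.5 = 1052 m/s

1052 m/s


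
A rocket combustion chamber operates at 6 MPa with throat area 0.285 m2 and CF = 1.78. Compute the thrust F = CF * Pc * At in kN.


F = 1.78 * 6e6 * 0.285 = 3.0438e+06 N = 3043.8 kN

3043.8 kN


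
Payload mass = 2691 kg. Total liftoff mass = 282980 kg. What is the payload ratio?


PR = 2691 / 282980 = 0.0095

0.0095


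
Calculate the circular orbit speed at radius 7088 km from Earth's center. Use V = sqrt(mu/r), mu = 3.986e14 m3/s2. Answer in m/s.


V = sqrt(3.986e14 / 7088000) = 7499 m/s

7499 m/s


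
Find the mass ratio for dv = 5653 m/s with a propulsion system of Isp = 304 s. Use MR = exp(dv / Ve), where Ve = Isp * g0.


Ve = 304 * 9.81 = 2982.24 m/s
MR = exp(5653 / 2982.24) = 6.656

6.656


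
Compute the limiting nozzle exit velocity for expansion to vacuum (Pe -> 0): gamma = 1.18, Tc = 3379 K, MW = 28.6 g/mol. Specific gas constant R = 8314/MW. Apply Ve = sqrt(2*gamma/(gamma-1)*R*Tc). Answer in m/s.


R = 8314 / 28.6 = 290.7 J/(kg.K)
Ve = sqrt(2 * 1.18 / (1.18 - 1) * 290.7 * 3379) = 3589 m/s

3589 m/s


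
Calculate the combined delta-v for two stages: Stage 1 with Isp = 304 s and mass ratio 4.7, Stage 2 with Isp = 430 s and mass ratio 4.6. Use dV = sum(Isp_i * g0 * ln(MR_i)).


dV1 = 304 * 9.81 * ln(4.7) = 4615.2 m/s
dV2 = 430 * 9.81 * ln(4.6) = 6437.4 m/s
Total dV = 4615.2 + 6437.4 = 11052.6 m/s ~ 11053 m/s

11053 m/s


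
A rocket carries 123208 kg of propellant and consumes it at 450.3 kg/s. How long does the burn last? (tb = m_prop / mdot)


tb = 123208 / 450.3 = 273.6 s

273.6 s


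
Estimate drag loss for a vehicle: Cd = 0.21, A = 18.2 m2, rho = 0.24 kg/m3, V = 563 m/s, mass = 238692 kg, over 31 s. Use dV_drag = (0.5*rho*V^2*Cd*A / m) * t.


D = 0.5 * 0.24 * 563^2 * 0.21 * 18.2 = 145374.66 N
a = 145374.66 / 238692 = 0.609 m/s2
dV = 0.609 * 31 = 18.9 m/s

18.9 m/s


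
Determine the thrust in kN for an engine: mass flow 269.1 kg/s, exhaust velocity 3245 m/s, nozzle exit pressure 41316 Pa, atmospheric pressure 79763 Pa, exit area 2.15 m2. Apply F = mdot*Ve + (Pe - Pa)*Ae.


F = 269.1 * 3245 + (41316 - 79763) * 2.15 = 790568.0 N = 790.6 kN

790.6 kN


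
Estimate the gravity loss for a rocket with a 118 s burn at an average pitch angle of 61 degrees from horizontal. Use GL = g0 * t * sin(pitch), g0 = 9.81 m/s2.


GL = 9.81 * 118 * sin(61 deg) = 1012 m/s

1012 m/s


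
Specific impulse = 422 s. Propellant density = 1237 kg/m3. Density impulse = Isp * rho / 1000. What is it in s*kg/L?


rho*Isp = 422 * 1237 / 1000 = 522 s*kg/L

522 s*kg/L


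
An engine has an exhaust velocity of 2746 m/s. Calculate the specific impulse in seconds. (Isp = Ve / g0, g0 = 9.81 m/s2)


Isp = Ve / g0 = 2746 / 9.81 = 279.9 s

279.9 s


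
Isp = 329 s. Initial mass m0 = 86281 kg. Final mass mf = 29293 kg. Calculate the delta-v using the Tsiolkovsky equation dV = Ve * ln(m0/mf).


Ve = 329 * 9.81 = 3227.49 m/s
dV = 3227.49 * ln(86281/29293) = 3487 m/s

3487 m/s


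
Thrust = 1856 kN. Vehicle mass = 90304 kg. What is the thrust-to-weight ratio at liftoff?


TWR = 1856000 / (90304 * 9.81) = 2.1

2.1


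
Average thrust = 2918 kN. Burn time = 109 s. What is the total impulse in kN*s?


It = 2918 * 109 = 318062 kN*s

318062 kN*s


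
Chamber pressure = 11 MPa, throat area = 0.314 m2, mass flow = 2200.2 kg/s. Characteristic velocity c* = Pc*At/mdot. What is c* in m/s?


c* = 11e6 * 0.314 / 2200.2 = 1570 m/s

1570 m/s


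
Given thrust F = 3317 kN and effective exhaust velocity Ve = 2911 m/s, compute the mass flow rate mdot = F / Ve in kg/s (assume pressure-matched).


mdot = F / Ve = 3317000 / 2911 = 1139.5 kg/s

1139.5 kg/s


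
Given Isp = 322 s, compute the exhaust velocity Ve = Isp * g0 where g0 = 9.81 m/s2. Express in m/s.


Ve = Isp * g0 = 322 * 9.81 = 3158.8 m/s

3158.8 m/s


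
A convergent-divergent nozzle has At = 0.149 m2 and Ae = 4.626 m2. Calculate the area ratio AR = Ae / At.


AR = 4.626 / 0.149 = 31.0

31.0


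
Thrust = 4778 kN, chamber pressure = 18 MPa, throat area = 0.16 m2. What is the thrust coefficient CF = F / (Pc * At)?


CF = 4778000 / (18e6 * 0.16) = 1.66

1.66


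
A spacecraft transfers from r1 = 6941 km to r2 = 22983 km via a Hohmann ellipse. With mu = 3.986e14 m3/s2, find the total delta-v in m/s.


V1 = sqrt(mu/r1) = 7578.05 m/s
dV1 = V1*(sqrt(2*r2/(r1+r2)) - 1) = 1814.12 m/s
V2 = sqrt(mu/r2) = 4164.52 m/s
dV2 = V2*(1 - sqrt(2*r1/(r1+r2))) = 1328.03 m/s
Total dV = 3142 m/s

3142 m/s


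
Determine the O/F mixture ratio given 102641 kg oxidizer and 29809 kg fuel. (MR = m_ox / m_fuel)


MR = 102641 / 29809 = 3.44

3.44


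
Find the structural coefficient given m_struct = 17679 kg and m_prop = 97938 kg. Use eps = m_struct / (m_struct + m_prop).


eps = 17679 / (17679 + 97938) = 0.1529

0.1529


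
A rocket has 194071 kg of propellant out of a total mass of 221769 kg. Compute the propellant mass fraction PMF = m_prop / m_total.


PMF = 194071 / 221769 = 0.875

0.875


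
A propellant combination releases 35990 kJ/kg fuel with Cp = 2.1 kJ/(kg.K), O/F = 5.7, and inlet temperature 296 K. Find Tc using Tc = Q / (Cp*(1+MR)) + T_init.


Tc = 35990 / (2.1 * (1 + 5.7)) + 296 = 2854 K

2854 K


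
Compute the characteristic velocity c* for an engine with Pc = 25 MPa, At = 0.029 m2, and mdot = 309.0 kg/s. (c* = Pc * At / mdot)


c* = 25e6 * 0.029 / 309.0 = 2346 m/s

2346 m/s


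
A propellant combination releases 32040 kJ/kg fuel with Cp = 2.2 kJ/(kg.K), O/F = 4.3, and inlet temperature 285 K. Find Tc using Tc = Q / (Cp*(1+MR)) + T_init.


Tc = 32040 / (2.2 * (1 + 4.3)) + 285 = 3033 K

3033 K


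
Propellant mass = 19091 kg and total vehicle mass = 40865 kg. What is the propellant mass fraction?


PMF = 19091 / 40865 = 0.467

0.467


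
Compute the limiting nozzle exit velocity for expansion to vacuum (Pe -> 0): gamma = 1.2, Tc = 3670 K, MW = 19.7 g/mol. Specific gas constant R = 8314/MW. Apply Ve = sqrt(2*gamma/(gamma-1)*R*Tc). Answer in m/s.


R = 8314 / 19.7 = 422.03 J/(kg.K)
Ve = sqrt(2 * 1.2 / (1.2 - 1) * 422.03 * 3670) = 4311 m/s

4311 m/s


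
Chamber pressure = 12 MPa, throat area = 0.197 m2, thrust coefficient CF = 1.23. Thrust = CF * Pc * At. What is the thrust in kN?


F = 1.23 * 12e6 * 0.197 = 2.9077e+06 N = 2907.7 kN

2907.7 kN


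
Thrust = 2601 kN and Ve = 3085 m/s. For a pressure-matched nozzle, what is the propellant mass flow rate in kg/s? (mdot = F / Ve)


mdot = F / Ve = 2601000 / 3085 = 843.1 kg/s

843.1 kg/s


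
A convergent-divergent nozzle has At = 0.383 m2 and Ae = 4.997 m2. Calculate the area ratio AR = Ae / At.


AR = 4.997 / 0.383 = 13.0

13.0


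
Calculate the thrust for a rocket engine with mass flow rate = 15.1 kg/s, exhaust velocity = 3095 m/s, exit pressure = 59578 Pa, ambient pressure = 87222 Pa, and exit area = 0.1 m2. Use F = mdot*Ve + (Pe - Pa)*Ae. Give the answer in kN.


F = 15.1 * 3095 + (59578 - 87222) * 0.1 = 43970.0 N = 44.0 kN

44.0 kN


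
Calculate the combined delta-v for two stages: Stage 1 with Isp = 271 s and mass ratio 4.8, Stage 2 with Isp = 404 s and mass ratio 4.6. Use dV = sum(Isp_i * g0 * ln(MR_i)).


dV1 = 271 * 9.81 * ln(4.8) = 4170.2 m/s
dV2 = 404 * 9.81 * ln(4.6) = 6048.1 m/s
Total dV = 4170.2 + 6048.1 = 10218.3 m/s ~ 10218 m/s

10218 m/s


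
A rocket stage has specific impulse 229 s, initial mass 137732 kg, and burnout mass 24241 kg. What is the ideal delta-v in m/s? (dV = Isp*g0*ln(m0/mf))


Ve = 229 * 9.81 = 2246.49 m/s
dV = 2246.49 * ln(137732/24241) = 3903 m/s

3903 m/s


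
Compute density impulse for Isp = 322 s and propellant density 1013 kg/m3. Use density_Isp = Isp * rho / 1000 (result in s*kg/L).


rho*Isp = 322 * 1013 / 1000 = 326 s*kg/L

326 s*kg/L


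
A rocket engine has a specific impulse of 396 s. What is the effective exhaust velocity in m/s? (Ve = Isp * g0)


Ve = Isp * g0 = 396 * 9.81 = 3884.8 m/s

3884.8 m/s


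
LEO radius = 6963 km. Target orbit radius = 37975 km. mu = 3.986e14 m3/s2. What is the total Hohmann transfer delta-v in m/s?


V1 = sqrt(mu/r1) = 7566.07 m/s
dV1 = V1*(sqrt(2*r2/(r1+r2)) - 1) = 2270.13 m/s
V2 = sqrt(mu/r2) = 3239.81 m/s
dV2 = V2*(1 - sqrt(2*r1/(r1+r2))) = 1436.27 m/s
Total dV = 3706 m/s

3706 m/s


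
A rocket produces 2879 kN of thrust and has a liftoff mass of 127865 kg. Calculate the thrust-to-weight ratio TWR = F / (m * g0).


TWR = 2879000 / (127865 * 9.81) = 2.3

2.3


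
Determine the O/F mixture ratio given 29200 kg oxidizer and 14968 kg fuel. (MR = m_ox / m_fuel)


MR = 29200 / 14968 = 1.95

1.95


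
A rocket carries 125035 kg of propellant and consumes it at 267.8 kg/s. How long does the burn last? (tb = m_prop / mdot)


tb = 125035 / 267.8 = 466.9 s

466.9 s


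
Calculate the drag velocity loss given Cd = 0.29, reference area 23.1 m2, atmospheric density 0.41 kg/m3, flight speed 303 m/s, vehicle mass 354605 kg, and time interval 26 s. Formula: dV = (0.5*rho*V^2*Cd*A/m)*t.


D = 0.5 * 0.41 * 303^2 * 0.29 * 23.1 = 126080.84 N
a = 126080.84 / 354605 = 0.3556 m/s2
dV = 0.3556 * 26 = 9.2 m/s

9.2 m/s


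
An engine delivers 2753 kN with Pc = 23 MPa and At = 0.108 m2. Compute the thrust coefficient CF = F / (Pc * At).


CF = 2753000 / (23e6 * 0.108) = 1.11

1.11


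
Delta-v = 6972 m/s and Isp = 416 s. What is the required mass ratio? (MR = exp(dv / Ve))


Ve = 416 * 9.81 = 4080.96 m/s
MR = exp(6972 / 4080.96) = 5.52

5.52


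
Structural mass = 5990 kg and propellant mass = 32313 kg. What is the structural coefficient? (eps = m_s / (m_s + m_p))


eps = 5990 / (5990 + 32313) = 0.1564

0.1564


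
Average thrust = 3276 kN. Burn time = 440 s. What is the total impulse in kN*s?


It = 3276 * 440 = 1441440 kN*s

1441440 kN*s


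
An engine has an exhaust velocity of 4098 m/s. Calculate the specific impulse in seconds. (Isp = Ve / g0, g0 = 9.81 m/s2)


Isp = Ve / g0 = 4098 / 9.81 = 417.7 s

417.7 s


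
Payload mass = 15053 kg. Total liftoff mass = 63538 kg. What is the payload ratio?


PR = 15053 / 63538 = 0.2369

0.2369


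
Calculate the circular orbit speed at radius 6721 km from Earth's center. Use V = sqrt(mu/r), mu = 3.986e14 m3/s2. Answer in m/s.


V = sqrt(3.986e14 / 6721000) = 7701 m/s

7701 m/s


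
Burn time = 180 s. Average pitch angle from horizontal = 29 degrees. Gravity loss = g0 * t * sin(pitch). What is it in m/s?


GL = 9.81 * 180 * sin(29 deg) = 856 m/s

856 m/s


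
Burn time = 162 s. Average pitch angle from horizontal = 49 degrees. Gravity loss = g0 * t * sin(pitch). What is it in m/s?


GL = 9.81 * 162 * sin(49 deg) = 1199 m/s

1199 m/s


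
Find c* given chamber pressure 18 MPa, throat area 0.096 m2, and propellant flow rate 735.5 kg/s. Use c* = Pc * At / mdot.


c* = 18e6 * 0.096 / 735.5 = 2349 m/s

2349 m/s


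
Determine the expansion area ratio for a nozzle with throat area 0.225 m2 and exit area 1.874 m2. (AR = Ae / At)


AR = 1.874 / 0.225 = 8.3

8.3


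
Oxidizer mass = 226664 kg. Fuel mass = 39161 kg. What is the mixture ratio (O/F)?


MR = 226664 / 39161 = 5.79

5.79


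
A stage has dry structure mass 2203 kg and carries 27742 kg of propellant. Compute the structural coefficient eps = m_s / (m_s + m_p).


eps = 2203 / (2203 + 27742) = 0.0736

0.0736


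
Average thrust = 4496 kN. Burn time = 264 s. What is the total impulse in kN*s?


It = 4496 * 264 = 1186944 kN*s

1186944 kN*s


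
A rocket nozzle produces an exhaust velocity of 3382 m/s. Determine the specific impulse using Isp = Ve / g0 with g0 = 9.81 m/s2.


Isp = Ve / g0 = 3382 / 9.81 = 344.8 s

344.8 s


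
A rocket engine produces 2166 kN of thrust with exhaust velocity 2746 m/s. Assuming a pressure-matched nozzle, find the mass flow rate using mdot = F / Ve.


mdot = F / Ve = 2166000 / 2746 = 788.8 kg/s

788.8 kg/s


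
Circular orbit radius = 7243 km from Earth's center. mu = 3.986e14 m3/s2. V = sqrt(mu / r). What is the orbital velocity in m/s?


V = sqrt(3.986e14 / 7243000) = 7418 m/s

7418 m/s


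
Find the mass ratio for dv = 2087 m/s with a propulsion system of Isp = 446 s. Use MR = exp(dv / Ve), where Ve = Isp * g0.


Ve = 446 * 9.81 = 4375.26 m/s
MR = exp(2087 / 4375.26) = 1.611

1.611


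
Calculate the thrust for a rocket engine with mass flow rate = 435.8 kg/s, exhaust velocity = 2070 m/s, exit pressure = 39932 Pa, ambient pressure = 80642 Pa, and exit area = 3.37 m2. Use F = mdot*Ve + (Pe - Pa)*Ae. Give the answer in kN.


F = 435.8 * 2070 + (39932 - 80642) * 3.37 = 764913.0 N = 764.9 kN

764.9 kN


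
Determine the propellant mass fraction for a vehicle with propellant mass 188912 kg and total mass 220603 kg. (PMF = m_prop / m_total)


PMF = 188912 / 220603 = 0.856

0.856


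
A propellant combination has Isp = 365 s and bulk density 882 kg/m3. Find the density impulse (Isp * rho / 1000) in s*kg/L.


rho*Isp = 365 * 882 / 1000 = 322 s*kg/L

322 s*kg/L


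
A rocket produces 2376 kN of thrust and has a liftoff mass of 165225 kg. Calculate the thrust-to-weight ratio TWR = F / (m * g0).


TWR = 2376000 / (165225 * 9.81) = 1.47

1.47


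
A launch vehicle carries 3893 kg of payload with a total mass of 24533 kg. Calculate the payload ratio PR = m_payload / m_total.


PR = 3893 / 24533 = 0.1587

0.1587


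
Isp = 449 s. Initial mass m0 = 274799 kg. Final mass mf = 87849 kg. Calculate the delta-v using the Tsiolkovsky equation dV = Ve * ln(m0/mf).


Ve = 449 * 9.81 = 4404.69 m/s
dV = 4404.69 * ln(274799/87849) = 5023 m/s

5023 m/s


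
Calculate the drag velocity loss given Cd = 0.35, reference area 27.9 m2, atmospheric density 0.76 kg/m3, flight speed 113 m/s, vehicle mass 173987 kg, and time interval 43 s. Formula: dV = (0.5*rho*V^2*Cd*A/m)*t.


D = 0.5 * 0.76 * 113^2 * 0.35 * 27.9 = 47381.93 N
a = 47381.93 / 173987 = 0.2723 m/s2
dV = 0.2723 * 43 = 11.7 m/s

11.7 m/s


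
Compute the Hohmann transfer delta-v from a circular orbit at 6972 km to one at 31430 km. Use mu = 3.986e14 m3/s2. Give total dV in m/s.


V1 = sqrt(mu/r1) = 7561.19 m/s
dV1 = V1*(sqrt(2*r2/(r1+r2)) - 1) = 2112.68 m/s
V2 = sqrt(mu/r2) = 3561.2 m/s
dV2 = V2*(1 - sqrt(2*r1/(r1+r2))) = 1415.28 m/s
Total dV = 3528 m/s

3528 m/s


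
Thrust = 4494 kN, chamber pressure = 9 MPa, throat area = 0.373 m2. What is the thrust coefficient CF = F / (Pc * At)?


CF = 4494000 / (9e6 * 0.373) = 1.34

1.34


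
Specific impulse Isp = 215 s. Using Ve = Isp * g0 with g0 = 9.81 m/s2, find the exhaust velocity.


Ve = Isp * g0 = 215 * 9.81 = 2109.2 m/s

2109.2 m/s


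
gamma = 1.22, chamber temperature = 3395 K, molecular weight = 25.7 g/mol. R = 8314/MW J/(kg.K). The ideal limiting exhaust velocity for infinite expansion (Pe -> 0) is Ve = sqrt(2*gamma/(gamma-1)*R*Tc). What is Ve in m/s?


R = 8314 / 25.7 = 323.5 J/(kg.K)
Ve = sqrt(2 * 1.22 / (1.22 - 1) * 323.5 * 3395) = 3490 m/s

3490 m/s


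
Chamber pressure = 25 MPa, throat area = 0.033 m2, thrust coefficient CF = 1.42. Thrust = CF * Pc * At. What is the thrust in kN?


F = 1.42 * 25e6 * 0.033 = 1.1715e+06 N = 1171.5 kN

1171.5 kN


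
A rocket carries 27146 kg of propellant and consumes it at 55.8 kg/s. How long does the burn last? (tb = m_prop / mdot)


tb = 27146 / 55.8 = 486.5 s

486.5 s


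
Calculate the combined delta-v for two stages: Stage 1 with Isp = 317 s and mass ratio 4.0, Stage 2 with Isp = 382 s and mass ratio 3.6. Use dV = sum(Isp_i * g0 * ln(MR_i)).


dV1 = 317 * 9.81 * ln(4.0) = 4311.1 m/s
dV2 = 382 * 9.81 * ln(3.6) = 4800.2 m/s
Total dV = 4311.1 + 4800.2 = 9111.3 m/s ~ 9111 m/s

9111 m/s


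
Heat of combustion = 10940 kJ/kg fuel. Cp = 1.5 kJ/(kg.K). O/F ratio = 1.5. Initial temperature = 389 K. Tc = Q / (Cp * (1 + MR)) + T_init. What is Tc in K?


Tc = 10940 / (1.5 * (1 + 1.5)) + 389 = 3306 K

3306 K


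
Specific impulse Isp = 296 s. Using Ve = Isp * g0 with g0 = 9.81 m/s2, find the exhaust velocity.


Ve = Isp * g0 = 296 * 9.81 = 2903.8 m/s

2903.8 m/s


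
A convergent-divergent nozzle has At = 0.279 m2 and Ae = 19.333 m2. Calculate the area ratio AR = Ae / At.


AR = 19.333 / 0.279 = 69.3

69.3


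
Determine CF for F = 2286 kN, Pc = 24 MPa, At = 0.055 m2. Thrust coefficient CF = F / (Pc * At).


CF = 2286000 / (24e6 * 0.055) = 1.73

1.73


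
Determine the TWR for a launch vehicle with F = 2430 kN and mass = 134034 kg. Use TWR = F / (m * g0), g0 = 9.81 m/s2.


TWR = 2430000 / (134034 * 9.81) = 1.85

1.85


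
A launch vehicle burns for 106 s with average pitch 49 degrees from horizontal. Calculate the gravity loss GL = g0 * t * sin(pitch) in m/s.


GL = 9.81 * 106 * sin(49 deg) = 785 m/s

785 m/s


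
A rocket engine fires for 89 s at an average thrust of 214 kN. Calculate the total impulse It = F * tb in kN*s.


It = 214 * 89 = 19046 kN*s

19046 kN*s


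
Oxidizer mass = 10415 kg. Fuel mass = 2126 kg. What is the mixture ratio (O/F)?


MR = 10415 / 2126 = 4.9

4.9


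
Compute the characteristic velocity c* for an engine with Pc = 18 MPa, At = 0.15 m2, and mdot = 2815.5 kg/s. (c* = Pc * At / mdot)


c* = 18e6 * 0.15 / 2815.5 = 959 m/s

959 m/s


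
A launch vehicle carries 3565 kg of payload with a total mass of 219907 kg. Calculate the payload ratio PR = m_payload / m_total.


PR = 3565 / 219907 = 0.0162

0.0162


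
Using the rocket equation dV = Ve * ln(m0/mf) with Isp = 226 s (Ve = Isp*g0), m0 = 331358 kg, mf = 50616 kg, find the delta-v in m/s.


Ve = 226 * 9.81 = 2217.06 m/s
dV = 2217.06 * ln(331358/50616) = 4166 m/s

4166 m/s


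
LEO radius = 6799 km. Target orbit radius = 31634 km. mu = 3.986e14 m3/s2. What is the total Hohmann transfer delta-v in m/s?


V1 = sqrt(mu/r1) = 7656.78 m/s
dV1 = V1*(sqrt(2*r2/(r1+r2)) - 1) = 2167.17 m/s
V2 = sqrt(mu/r2) = 3549.7 m/s
dV2 = V2*(1 - sqrt(2*r1/(r1+r2))) = 1438.27 m/s
Total dV = 3605 m/s

3605 m/s


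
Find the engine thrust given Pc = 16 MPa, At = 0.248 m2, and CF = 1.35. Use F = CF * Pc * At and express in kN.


F = 1.35 * 16e6 * 0.248 = 5.3568e+06 N = 5356.8 kN

5356.8 kN


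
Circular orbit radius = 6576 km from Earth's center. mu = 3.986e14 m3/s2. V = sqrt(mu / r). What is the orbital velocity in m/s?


V = sqrt(3.986e14 / 6576000) = 7786 m/s

7786 m/s


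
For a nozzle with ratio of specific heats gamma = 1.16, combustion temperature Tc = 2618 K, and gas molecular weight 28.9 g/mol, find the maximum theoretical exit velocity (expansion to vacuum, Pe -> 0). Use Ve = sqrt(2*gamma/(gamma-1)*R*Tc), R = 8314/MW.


R = 8314 / 28.9 = 287.68 J/(kg.K)
Ve = sqrt(2 * 1.16 / (1.16 - 1) * 287.68 * 2618) = 3305 m/s

3305 m/s


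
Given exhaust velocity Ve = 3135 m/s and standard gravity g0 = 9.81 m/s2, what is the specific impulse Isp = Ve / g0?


Isp = Ve / g0 = 3135 / 9.81 = 319.6 s

319.6 s


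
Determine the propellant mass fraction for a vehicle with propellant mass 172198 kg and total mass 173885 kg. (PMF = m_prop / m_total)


PMF = 172198 / 173885 = 0.99

0.99


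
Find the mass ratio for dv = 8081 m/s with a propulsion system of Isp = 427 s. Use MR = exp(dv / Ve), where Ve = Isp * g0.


Ve = 427 * 9.81 = 4188.87 m/s
MR = exp(8081 / 4188.87) = 6.884

6.884


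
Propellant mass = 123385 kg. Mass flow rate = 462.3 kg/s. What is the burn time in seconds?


tb = 123385 / 462.3 = 266.9 s

266.9 s


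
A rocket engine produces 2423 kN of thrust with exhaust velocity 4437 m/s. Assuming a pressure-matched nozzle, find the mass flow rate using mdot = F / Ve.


mdot = F / Ve = 2423000 / 4437 = 546.1 kg/s

546.1 kg/s


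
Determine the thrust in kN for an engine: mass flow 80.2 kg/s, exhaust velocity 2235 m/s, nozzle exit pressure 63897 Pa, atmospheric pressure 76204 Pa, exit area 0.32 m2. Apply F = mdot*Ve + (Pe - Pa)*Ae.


F = 80.2 * 2235 + (63897 - 76204) * 0.32 = 175309.0 N = 175.3 kN

175.3 kN


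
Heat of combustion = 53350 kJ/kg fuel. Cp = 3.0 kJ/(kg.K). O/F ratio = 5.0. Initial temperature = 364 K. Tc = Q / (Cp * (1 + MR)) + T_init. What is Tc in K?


Tc = 53350 / (3.0 * (1 + 5.0)) + 364 = 3328 K

3328 K


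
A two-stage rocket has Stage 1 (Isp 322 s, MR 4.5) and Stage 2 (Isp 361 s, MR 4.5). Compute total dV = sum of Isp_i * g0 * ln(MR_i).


dV1 = 322 * 9.81 * ln(4.5) = 4751.1 m/s
dV2 = 361 * 9.81 * ln(4.5) = 5326.6 m/s
Total dV = 4751.1 + 5326.6 = 10077.7 m/s ~ 10078 m/s

10078 m/s


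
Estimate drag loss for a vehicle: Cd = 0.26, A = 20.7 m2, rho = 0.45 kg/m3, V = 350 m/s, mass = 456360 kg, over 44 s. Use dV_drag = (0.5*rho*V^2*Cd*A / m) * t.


D = 0.5 * 0.45 * 350^2 * 0.26 * 20.7 = 148341.38 N
a = 148341.38 / 456360 = 0.3251 m/s2
dV = 0.3251 * 44 = 14.3 m/s

14.3 m/s


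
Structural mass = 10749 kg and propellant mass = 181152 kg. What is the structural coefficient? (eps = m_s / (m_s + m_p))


eps = 10749 / (10749 + 181152) = 0.056

0.056


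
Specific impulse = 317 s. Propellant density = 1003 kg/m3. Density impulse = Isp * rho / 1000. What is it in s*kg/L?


rho*Isp = 317 * 1003 / 1000 = 318 s*kg/L

318 s*kg/L


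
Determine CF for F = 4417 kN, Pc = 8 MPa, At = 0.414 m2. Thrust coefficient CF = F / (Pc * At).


CF = 4417000 / (8e6 * 0.414) = 1.33

1.33


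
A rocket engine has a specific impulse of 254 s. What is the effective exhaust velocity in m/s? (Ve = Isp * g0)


Ve = Isp * g0 = 254 * 9.81 = 2491.7 m/s

2491.7 m/s


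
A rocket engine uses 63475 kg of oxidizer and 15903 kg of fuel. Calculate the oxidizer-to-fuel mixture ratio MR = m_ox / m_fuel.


MR = 63475 / 15903 = 3.99

3.99


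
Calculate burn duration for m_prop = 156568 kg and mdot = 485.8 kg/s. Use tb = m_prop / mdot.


tb = 156568 / 485.8 = 322.3 s

322.3 s


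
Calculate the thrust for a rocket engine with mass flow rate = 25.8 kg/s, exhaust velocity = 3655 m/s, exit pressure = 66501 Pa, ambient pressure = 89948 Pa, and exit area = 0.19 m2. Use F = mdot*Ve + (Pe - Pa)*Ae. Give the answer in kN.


F = 25.8 * 3655 + (66501 - 89948) * 0.19 = 89844.0 N = 89.8 kN

89.8 kN


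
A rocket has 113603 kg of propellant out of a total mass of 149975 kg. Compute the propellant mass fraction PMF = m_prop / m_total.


PMF = 113603 / 149975 = 0.757

0.757


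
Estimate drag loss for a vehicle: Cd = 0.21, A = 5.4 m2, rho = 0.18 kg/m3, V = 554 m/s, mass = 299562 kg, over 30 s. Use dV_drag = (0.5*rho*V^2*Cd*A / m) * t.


D = 0.5 * 0.18 * 554^2 * 0.21 * 5.4 = 31323.85 N
a = 31323.85 / 299562 = 0.1046 m/s2
dV = 0.1046 * 30 = 3.1 m/s

3.1 m/s


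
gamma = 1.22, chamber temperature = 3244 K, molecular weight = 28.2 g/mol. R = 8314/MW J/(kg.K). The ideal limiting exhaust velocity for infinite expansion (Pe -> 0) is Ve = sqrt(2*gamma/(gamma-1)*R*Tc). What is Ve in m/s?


R = 8314 / 28.2 = 294.82 J/(kg.K)
Ve = sqrt(2 * 1.22 / (1.22 - 1) * 294.82 * 3244) = 3257 m/s

3257 m/s


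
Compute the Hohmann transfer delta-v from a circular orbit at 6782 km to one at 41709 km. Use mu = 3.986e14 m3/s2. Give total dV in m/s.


V1 = sqrt(mu/r1) = 7666.37 m/s
dV1 = V1*(sqrt(2*r2/(r1+r2)) - 1) = 2388.79 m/s
V2 = sqrt(mu/r2) = 3091.39 m/s
dV2 = V2*(1 - sqrt(2*r1/(r1+r2))) = 1456.39 m/s
Total dV = 3845 m/s

3845 m/s


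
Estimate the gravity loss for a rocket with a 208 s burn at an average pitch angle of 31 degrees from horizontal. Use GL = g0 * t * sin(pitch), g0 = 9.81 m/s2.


GL = 9.81 * 208 * sin(31 deg) = 1051 m/s

1051 m/s


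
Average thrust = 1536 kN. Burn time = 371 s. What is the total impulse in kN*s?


It = 1536 * 371 = 569856 kN*s

569856 kN*s


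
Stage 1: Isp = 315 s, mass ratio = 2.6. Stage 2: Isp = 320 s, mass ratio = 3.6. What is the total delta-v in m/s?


dV1 = 315 * 9.81 * ln(2.6) = 2952.7 m/s
dV2 = 320 * 9.81 * ln(3.6) = 4021.1 m/s
Total dV = 2952.7 + 4021.1 = 6973.8 m/s ~ 6974 m/s

6974 m/s


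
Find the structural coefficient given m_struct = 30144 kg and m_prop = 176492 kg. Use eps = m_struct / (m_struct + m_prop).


eps = 30144 / (30144 + 176492) = 0.1459

0.1459
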